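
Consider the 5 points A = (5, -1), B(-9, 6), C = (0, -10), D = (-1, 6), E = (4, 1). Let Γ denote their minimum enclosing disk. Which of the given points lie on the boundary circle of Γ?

A, B, C

A smallest enclosing disk is always determined by at most three of the input points on its boundary.
The minimum enclosing circle is determined by three boundary points: A, B, C.
Their circumcentre is (-191/46, -83/46) with r² = 89305/1058.
The farthest remaining point E is at distance² 78633/1058 ≤ 89305/1058.
The points at distance exactly r from the centre are A, B, C — 3 points.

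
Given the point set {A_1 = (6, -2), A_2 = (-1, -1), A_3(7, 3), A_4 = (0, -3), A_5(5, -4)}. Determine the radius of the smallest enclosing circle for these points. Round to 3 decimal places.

A smallest enclosing disk is always determined by at most three of the input points on its boundary.
The farthest pair is A_3–A_4 with squared distance 85. The circle on this segment as diameter has centre (3.5, 0) and r² = 85/4 = 21.25.
Check A_1: distance² to centre = 10.25 ≤ 21.25, so it lies inside.
All remaining points lie in this disk, and no smaller disk contains both endpoints, so this is the minimum enclosing circle.
r = √(21.25) ≈ 4.610.

4.610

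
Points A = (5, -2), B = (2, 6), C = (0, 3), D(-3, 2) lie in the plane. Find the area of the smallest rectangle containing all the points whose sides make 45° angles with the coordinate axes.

54

In coordinates u = x + y, v = x − y the rectangle is axis-aligned; the map (x,y)→(u,v) scales areas by 2.
u-values: 3, 8, 3, -1; range = 8 − (-1) = 9.
v-values: 7, -4, -3, -5; range = 7 − (-5) = 12.
Area = (9 × 12) / 2 = 54.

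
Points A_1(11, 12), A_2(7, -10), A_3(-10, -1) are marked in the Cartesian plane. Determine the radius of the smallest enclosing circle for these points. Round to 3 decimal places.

Side lengths²: A_1A_2² = 500, A_1A_3² = 610, A_2A_3² = 370.
Since A_1A_3² = 610 < 500 + 370 = 870, the triangle is acute, so the smallest enclosing circle is the circumcircle.
Circumcentre = (105/41, 89/41), r² = 282125/1681.
r = √(282125/1681) ≈ 12.955.

12.955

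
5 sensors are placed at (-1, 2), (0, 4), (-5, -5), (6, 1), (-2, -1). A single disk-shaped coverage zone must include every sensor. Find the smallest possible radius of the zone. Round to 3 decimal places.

6.265

The minimum enclosing circle of a finite set is fixed by two of the points (as a diameter) or three (as a circumcircle).
The farthest pair is (-5, -5)–(6, 1) with squared distance 157. The circle on this segment as diameter has centre (0.5, -2) and r² = 157/4 = 39.25.
Check (-1, 2): distance² to centre = 18.25 ≤ 39.25, so it lies inside.
All remaining points lie in this disk, and no smaller disk contains both endpoints, so this is the minimum enclosing circle.
r = √(39.25) ≈ 6.265.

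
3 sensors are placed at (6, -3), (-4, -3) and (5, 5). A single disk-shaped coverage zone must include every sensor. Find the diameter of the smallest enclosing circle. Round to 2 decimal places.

Call the three points A, B, C in the order given.
Side lengths²: AB² = 100, AC² = 65, BC² = 145.
Since BC² = 145 < 100 + 65 = 165, the triangle is acute, so the smallest enclosing circle is the circumcircle.
Circumcentre = (1, 0.4375), r² = 36.81640625.
Diameter = 2r = 2√(36.81640625) ≈ 12.14.

12.14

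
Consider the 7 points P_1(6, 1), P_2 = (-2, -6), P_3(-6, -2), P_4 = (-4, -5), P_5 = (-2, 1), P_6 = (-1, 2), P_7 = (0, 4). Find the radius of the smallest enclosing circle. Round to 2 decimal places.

6.18

The farthest pair is P_1–P_3 with squared distance 153. The circle on this segment as diameter has centre (0, -0.5) and r² = 153/4 = 38.25.
Check P_2: distance² to centre = 34.25 ≤ 38.25, so it lies inside.
All remaining points lie in this disk, and no smaller disk contains both endpoints, so this is the minimum enclosing circle.
r = √(38.25) ≈ 6.18.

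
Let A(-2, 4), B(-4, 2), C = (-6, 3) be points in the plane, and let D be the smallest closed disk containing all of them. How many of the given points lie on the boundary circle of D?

2

Side lengths²: AB² = 8, AC² = 17, BC² = 5.
Since AC² = 17 ≥ 8 + 5 = 13, the angle opposite AC is not acute, so the smallest enclosing circle has AC as diameter.
Centre = midpoint of AC = (-4, 3.5), r² = 17/4 = 4.25.
The points at distance exactly r from the centre are A, C — 2 points.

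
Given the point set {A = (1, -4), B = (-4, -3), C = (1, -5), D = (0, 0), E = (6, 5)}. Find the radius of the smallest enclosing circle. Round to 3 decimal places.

6.403

The minimum enclosing circle of a finite set is fixed by two of the points (as a diameter) or three (as a circumcircle).
The farthest pair is B–E with squared distance 164. The circle on this segment as diameter has centre (1, 1) and r² = 164/4 = 41.
Check A: distance² to centre = 25 ≤ 41, so it lies inside.
All remaining points lie in this disk, and no smaller disk contains both endpoints, so this is the minimum enclosing circle.
r = √41 ≈ 6.403.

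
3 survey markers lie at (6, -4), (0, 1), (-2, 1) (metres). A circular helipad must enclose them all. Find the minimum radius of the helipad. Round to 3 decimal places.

Call the three points A, B, C in the order given.
Side lengths²: AB² = 61, AC² = 89, BC² = 4.
Since AC² = 89 ≥ 61 + 4 = 65, the angle opposite AC is not acute, so the smallest enclosing circle has AC as diameter.
Centre = midpoint of AC = (2, -1.5), r² = 89/4 = 22.25.
r = √(22.25) ≈ 4.717.

4.717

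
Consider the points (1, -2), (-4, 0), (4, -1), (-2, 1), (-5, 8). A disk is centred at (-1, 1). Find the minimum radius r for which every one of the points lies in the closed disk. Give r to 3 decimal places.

8.062

The required radius is the distance from (-1, 1) to the farthest point.
Squared distances: 13, 10, 29, 1, 65.
Maximum is 65, attained at (-5, 8).
r = √65 ≈ 8.062.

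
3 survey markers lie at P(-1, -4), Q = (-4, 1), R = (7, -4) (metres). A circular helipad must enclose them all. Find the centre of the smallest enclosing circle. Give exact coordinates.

(1.5, -1.5)

Side lengths²: PQ² = 34, PR² = 64, QR² = 146.
Since QR² = 146 ≥ 64 + 34 = 98, the angle opposite QR is not acute, so the smallest enclosing circle has QR as diameter.
Centre = midpoint of QR = (1.5, -1.5), r² = 146/4 = 36.5.
Centre = (1.5, -1.5).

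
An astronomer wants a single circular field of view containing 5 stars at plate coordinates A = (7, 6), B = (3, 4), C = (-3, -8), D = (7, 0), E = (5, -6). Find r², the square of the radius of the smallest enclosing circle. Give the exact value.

74

The farthest pair is A–C with squared distance 296. The circle on this segment as diameter has centre (2, -1) and r² = 296/4 = 74.
Check B: distance² to centre = 26 ≤ 74, so it lies inside.
All remaining points lie in this disk, and no smaller disk contains both endpoints, so this is the minimum enclosing circle.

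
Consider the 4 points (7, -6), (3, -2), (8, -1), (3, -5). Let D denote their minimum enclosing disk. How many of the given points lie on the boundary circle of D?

A smallest enclosing disk is always determined by at most three of the input points on its boundary.
The minimum enclosing circle is determined by three boundary points: (7, -6), (8, -1), (3, -5).
Their circumcentre is (235/42, -131/42) with r² = 9061/882.
The farthest remaining point (3, -2) is at distance² 7045/882 ≤ 9061/882.
The points at distance exactly r from the centre are (7, -6), (8, -1), (3, -5) — 3 points.

3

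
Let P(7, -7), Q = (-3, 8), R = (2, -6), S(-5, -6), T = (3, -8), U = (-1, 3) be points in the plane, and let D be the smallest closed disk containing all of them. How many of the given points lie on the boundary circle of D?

3

A smallest enclosing disk is always determined by at most three of the input points on its boundary.
The minimum enclosing circle is determined by three boundary points: P, Q, S.
Their circumcentre is (53/34, 7/34) with r² = 47125/578.
The farthest remaining point T is at distance² 40121/578 ≤ 47125/578.
The points at distance exactly r from the centre are P, Q, S — 3 points.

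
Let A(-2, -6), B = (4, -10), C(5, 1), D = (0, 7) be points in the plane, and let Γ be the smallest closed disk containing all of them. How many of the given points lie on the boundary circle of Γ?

2

A smallest enclosing disk is always determined by at most three of the input points on its boundary.
The farthest pair is B–D with squared distance 305. The circle on this segment as diameter has centre (2, -1.5) and r² = 305/4 = 76.25.
Check A: distance² to centre = 36.25 ≤ 76.25, so it lies inside.
All remaining points lie in this disk, and no smaller disk contains both endpoints, so this is the minimum enclosing circle.
The points at distance exactly r from the centre are B, D — 2 points.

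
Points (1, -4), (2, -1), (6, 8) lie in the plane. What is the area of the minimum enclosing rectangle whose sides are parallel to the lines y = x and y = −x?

In coordinates u = x + y, v = x − y the rectangle is axis-aligned; the map (x,y)→(u,v) scales areas by 2.
u-values: -3, 1, 14; range = 14 − (-3) = 17.
v-values: 5, 3, -2; range = 5 − (-2) = 7.
Area = (17 × 7) / 2 = 59.5.

59.5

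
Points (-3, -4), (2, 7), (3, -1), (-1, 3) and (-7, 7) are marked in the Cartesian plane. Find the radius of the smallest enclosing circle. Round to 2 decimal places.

6.45

By Welzl's lemma the MEC is supported by two points (diametrically opposite) or three points (on a circumcircle).
The minimum enclosing circle is determined by three boundary points: (-3, -4), (3, -1), (-7, 7).
Their circumcentre is (-32/13, 63/26) with r² = 28085/676.
The farthest remaining point (2, 7) is at distance² 27617/676 ≤ 28085/676.
r = √(28085/676) ≈ 6.45.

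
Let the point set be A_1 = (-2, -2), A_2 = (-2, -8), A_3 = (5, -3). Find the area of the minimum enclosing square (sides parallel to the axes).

The bounding box has width 7 and height 6.
An axis-aligned square enclosing the set must have side ≥ max(width, height).
So the minimum side is max(7, 6) = 7.
Area = 7² = 49.

49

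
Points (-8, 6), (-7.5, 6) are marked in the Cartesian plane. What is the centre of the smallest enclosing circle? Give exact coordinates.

(-7.75, 6)

The smallest circle enclosing two points has them as diameter endpoints.
Centre = midpoint = (-7.75, 6); r² = |(-8, 6)−(-7.5, 6)|²/4 = 0.25/4 = 0.0625.
Centre = (-7.75, 6).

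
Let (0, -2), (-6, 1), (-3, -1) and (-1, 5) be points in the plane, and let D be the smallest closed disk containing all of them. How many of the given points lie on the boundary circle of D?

The minimum enclosing circle of a finite set is fixed by two of the points (as a diameter) or three (as a circumcircle).
The minimum enclosing circle is determined by three boundary points: (0, -2), (-6, 1), (-1, 5).
Their circumcentre is (-55/26, 33/26) with r² = 5125/338.
The farthest remaining point (-3, -1) is at distance² 2005/338 ≤ 5125/338.
The points at distance exactly r from the centre are (0, -2), (-6, 1), (-1, 5) — 3 points.

3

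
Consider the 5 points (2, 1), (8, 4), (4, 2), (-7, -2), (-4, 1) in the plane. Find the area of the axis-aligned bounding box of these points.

x ranges over [-7, 8], width 15.
y ranges over [-2, 4], height 6.
Area = 15 × 6 = 90.

90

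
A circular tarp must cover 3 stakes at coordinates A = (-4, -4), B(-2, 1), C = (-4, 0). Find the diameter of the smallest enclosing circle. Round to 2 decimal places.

5.39

Side lengths²: AB² = 29, AC² = 16, BC² = 5.
Since AB² = 29 ≥ 16 + 5 = 21, the angle opposite AB is not acute, so the smallest enclosing circle has AB as diameter.
Centre = midpoint of AB = (-3, -1.5), r² = 29/4 = 7.25.
Diameter = 2r = 2√(7.25) ≈ 5.39.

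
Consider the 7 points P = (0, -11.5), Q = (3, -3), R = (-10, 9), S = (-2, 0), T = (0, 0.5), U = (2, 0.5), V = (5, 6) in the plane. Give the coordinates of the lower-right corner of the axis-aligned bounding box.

(5, -11.5)

x-range [-10, 5], y-range [-11.5, 9].
The lower-right corner is (5, -11.5).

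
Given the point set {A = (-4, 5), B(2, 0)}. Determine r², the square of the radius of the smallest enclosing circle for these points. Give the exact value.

The smallest circle enclosing two points has them as diameter endpoints.
Centre = midpoint = (-1, 2.5); r² = |AB|²/4 = 61/4 = 15.25.

15.25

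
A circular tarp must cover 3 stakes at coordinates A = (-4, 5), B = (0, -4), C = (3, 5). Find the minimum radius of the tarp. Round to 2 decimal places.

5.19

Side lengths²: AB² = 97, AC² = 49, BC² = 90.
Since AB² = 97 < 90 + 49 = 139, the triangle is acute, so the smallest enclosing circle is the circumcircle.
Circumcentre = (-0.5, 7/6), r² = 485/18.
r = √(485/18) ≈ 5.19.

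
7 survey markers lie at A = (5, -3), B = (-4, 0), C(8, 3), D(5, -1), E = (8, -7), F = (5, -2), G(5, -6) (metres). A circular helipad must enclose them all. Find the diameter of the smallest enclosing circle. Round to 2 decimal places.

14.32

The minimum enclosing circle of a finite set is fixed by two of the points (as a diameter) or three (as a circumcircle).
The minimum enclosing circle is determined by three boundary points: B, C, E.
Their circumcentre is (2.875, -2) with r² = 51.265625.
The farthest remaining point G is at distance² 20.515625 ≤ 51.265625.
Diameter = 2r = 2√(51.265625) ≈ 14.32.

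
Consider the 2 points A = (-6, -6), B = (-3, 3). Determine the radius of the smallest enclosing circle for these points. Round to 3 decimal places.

The smallest circle enclosing two points has them as diameter endpoints.
Centre = midpoint = (-4.5, -1.5); r² = |AB|²/4 = 90/4 = 22.5.
r = √(22.5) ≈ 4.743.

4.743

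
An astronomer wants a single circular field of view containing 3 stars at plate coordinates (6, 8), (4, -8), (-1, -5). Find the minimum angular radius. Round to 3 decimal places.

8.062

Call the three points A, B, C in the order given.
Side lengths²: AB² = 260, AC² = 218, BC² = 34.
Since AB² = 260 ≥ 218 + 34 = 252, the angle opposite AB is not acute, so the smallest enclosing circle has AB as diameter.
Centre = midpoint of AB = (5, 0), r² = 260/4 = 65.
r = √65 ≈ 8.062.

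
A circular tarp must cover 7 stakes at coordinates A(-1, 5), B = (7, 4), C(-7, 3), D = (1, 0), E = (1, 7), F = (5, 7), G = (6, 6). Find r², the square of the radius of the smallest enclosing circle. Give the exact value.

49.25

By Welzl's lemma the MEC is supported by two points (diametrically opposite) or three points (on a circumcircle).
The farthest pair is B–C with squared distance 197. The circle on this segment as diameter has centre (0, 3.5) and r² = 197/4 = 49.25.
Check A: distance² to centre = 3.25 ≤ 49.25, so it lies inside.
All remaining points lie in this disk, and no smaller disk contains both endpoints, so this is the minimum enclosing circle.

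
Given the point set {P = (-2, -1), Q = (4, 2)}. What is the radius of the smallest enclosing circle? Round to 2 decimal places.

The smallest circle enclosing two points has them as diameter endpoints.
Centre = midpoint = (1, 0.5); r² = |PQ|²/4 = 45/4 = 11.25.
r = √(11.25) ≈ 3.35.

3.35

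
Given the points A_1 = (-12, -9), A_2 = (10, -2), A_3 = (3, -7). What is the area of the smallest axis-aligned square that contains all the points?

The bounding box has width 22 and height 7.
An axis-aligned square enclosing the set must have side ≥ max(width, height).
So the minimum side is max(22, 7) = 22.
Area = 22² = 484.

484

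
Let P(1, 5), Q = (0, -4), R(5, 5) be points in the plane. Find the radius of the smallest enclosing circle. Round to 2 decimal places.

5.15

Side lengths²: PQ² = 82, PR² = 16, QR² = 106.
Since QR² = 106 ≥ 82 + 16 = 98, the angle opposite QR is not acute, so the smallest enclosing circle has QR as diameter.
Centre = midpoint of QR = (2.5, 0.5), r² = 106/4 = 26.5.
r = √(26.5) ≈ 5.15.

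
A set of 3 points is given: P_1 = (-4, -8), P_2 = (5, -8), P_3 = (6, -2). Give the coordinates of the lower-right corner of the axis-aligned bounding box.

x-range [-4, 6], y-range [-8, -2].
The lower-right corner is (6, -8).

(6, -8)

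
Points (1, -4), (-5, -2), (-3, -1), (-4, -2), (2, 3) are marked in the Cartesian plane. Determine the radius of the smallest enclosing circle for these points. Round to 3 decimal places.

The minimum enclosing circle of a finite set is fixed by two of the points (as a diameter) or three (as a circumcircle).
The minimum enclosing circle is determined by three boundary points: (1, -4), (-5, -2), (2, 3).
Their circumcentre is (-23/22, -3/22) with r² = 4625/242.
The farthest remaining point (-4, -2) is at distance² 2953/242 ≤ 4625/242.
r = √(4625/242) ≈ 4.372.

4.372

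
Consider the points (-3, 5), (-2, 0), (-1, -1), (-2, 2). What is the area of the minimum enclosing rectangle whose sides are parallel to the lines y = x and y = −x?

16

In coordinates u = x + y, v = x − y the rectangle is axis-aligned; the map (x,y)→(u,v) scales areas by 2.
u-values: 2, -2, -2, 0; range = 2 − (-2) = 4.
v-values: -8, -2, 0, -4; range = 0 − (-8) = 8.
Area = (4 × 8) / 2 = 16.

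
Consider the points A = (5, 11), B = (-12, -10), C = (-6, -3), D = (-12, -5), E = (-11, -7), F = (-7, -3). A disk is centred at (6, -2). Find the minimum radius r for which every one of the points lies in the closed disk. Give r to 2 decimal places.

The required radius is the distance from (6, -2) to the farthest point.
Squared distances: 170, 388, 145, 333, 314, 170.
Maximum is 388, attained at B.
r = √388 ≈ 19.70.

19.70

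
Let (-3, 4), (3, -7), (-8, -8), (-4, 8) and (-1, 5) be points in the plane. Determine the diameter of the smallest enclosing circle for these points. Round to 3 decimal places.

17.531

The minimum enclosing circle is determined by three boundary points: (3, -7), (-8, -8), (-4, 8).
Their circumcentre is (-134/43, -31/43) with r² = 142069/1849.
The farthest remaining point (-1, 5) is at distance² 68797/1849 ≤ 142069/1849.
Diameter = 2r = 2√(142069/1849) ≈ 17.531.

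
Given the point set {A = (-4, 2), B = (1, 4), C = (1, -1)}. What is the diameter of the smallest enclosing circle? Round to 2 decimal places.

Side lengths²: AB² = 29, AC² = 34, BC² = 25.
Since AC² = 34 < 29 + 25 = 54, the triangle is acute, so the smallest enclosing circle is the circumcircle.
Circumcentre = (-0.9, 1.5), r² = 9.86.
Diameter = 2r = 2√(9.86) ≈ 6.28.

6.28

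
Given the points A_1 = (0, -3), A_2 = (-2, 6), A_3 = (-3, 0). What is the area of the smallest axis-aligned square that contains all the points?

The bounding box has width 3 and height 9.
An axis-aligned square enclosing the set must have side ≥ max(width, height).
So the minimum side is max(3, 9) = 9.
Area = 9² = 81.

81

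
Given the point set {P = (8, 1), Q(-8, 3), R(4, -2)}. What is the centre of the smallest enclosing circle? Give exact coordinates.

Side lengths²: PQ² = 260, PR² = 25, QR² = 169.
Since PQ² = 260 ≥ 169 + 25 = 194, the angle opposite PQ is not acute, so the smallest enclosing circle has PQ as diameter.
Centre = midpoint of PQ = (0, 2), r² = 260/4 = 65.
Centre = (0, 2).

(0, 2)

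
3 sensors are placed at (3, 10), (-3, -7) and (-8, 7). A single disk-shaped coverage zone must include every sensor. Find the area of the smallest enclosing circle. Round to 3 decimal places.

256.765

Call the three points A, B, C in the order given.
Side lengths²: AB² = 325, AC² = 130, BC² = 221.
Since AB² = 325 < 221 + 130 = 351, the triangle is acute, so the smallest enclosing circle is the circumcircle.
Circumcentre = (-17/26, 45/26), r² = 2125/26.
Area = π·r² = π·2125/26 ≈ 256.765.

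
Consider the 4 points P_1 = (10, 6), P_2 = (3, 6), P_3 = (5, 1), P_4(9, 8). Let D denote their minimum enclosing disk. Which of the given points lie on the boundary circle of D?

P_2, P_3, P_4

The minimum enclosing circle is determined by three boundary points: P_2, P_3, P_4.
Their circumcentre is (231/34, 157/34) with r² = 9425/578.
The farthest remaining point P_1 is at distance² 7045/578 ≤ 9425/578.
The points at distance exactly r from the centre are P_2, P_3, P_4 — 3 points.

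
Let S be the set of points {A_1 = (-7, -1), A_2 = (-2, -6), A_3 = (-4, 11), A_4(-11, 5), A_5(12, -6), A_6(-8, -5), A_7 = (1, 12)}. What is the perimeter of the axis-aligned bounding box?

Width = max x − min x = 12 − (-11) = 23.
Height = max y − min y = 12 − (-6) = 18.
Perimeter = 2(23 + 18) = 82.

82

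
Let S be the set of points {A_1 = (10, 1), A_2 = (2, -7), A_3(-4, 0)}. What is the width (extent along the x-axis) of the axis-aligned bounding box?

14

max x = 10, min x = -4, so width = 14.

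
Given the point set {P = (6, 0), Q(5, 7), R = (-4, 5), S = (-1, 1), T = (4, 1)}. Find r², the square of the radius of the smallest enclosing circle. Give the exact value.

10625/338

By Welzl's lemma the MEC is supported by two points (diametrically opposite) or three points (on a circumcircle).
The minimum enclosing circle is determined by three boundary points: P, Q, R.
Their circumcentre is (31/26, 75/26) with r² = 10625/338.
The farthest remaining point T is at distance² 3865/338 ≤ 10625/338.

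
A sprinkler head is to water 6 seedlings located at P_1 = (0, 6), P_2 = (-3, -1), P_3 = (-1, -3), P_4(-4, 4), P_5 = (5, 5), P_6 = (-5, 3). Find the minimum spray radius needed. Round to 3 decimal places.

5.407

The minimum enclosing circle of a finite set is fixed by two of the points (as a diameter) or three (as a circumcircle).
The minimum enclosing circle is determined by three boundary points: P_3, P_5, P_6.
Their circumcentre is (6/17, 38/17) with r² = 8450/289.
The farthest remaining point P_4 is at distance² 6376/289 ≤ 8450/289.
r = √(8450/289) ≈ 5.407.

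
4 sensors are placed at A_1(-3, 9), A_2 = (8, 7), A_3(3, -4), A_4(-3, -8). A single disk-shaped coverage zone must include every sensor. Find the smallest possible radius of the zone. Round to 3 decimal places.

The minimum enclosing circle is determined by three boundary points: A_1, A_2, A_4.
Their circumcentre is (25/22, 0.5) with r² = 21625/242.
The farthest remaining point A_3 is at distance² 5741/242 ≤ 21625/242.
r = √(21625/242) ≈ 9.453.

9.453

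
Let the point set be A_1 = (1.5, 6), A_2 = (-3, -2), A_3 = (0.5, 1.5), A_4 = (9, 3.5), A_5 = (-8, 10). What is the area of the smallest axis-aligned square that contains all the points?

The bounding box has width 17 and height 12.
An axis-aligned square enclosing the set must have side ≥ max(width, height).
So the minimum side is max(17, 12) = 17.
Area = 17² = 289.

289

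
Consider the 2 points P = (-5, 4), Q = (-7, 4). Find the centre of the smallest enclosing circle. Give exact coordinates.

(-6, 4)

The smallest circle enclosing two points has them as diameter endpoints.
Centre = midpoint = (-6, 4); r² = |PQ|²/4 = 4/4 = 1.
Centre = (-6, 4).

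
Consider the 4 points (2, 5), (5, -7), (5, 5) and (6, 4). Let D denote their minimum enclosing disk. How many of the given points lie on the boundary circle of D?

By Welzl's lemma the MEC is supported by two points (diametrically opposite) or three points (on a circumcircle).
The farthest pair is (2, 5)–(5, -7) with squared distance 153. The circle on this segment as diameter has centre (3.5, -1) and r² = 153/4 = 38.25.
Check (5, 5): distance² to centre = 38.25 ≤ 38.25, so it lies inside.
All remaining points lie in this disk, and no smaller disk contains both endpoints, so this is the minimum enclosing circle.
The points at distance exactly r from the centre are (2, 5), (5, -7), (5, 5) — 3 points.

3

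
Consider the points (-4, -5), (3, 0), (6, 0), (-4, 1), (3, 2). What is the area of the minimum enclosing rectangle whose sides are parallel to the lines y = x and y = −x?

In coordinates u = x + y, v = x − y the rectangle is axis-aligned; the map (x,y)→(u,v) scales areas by 2.
u-values: -9, 3, 6, -3, 5; range = 6 − (-9) = 15.
v-values: 1, 3, 6, -5, 1; range = 6 − (-5) = 11.
Area = (15 × 11) / 2 = 82.5.

82.5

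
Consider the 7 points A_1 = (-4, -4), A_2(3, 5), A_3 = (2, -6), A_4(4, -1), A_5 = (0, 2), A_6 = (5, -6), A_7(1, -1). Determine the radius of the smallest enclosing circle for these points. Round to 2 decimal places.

6.19

The minimum enclosing circle is determined by three boundary points: A_1, A_2, A_6.
Their circumcentre is (53/38, -37/38) with r² = 27625/722.
The farthest remaining point A_3 is at distance² 18505/722 ≤ 27625/722.
r = √(27625/722) ≈ 6.19.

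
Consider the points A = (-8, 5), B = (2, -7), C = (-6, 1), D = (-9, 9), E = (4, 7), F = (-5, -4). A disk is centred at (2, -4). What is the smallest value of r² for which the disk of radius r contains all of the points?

290

The required radius is the distance from (2, -4) to the farthest point.
Squared distances: 181, 9, 89, 290, 125, 49.
Maximum is 290, attained at D.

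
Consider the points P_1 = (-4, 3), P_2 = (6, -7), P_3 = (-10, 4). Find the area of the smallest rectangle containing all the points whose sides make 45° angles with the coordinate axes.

In coordinates u = x + y, v = x − y the rectangle is axis-aligned; the map (x,y)→(u,v) scales areas by 2.
u-values: -1, -1, -6; range = -1 − (-6) = 5.
v-values: -7, 13, -14; range = 13 − (-14) = 27.
Area = (5 × 27) / 2 = 67.5.

67.5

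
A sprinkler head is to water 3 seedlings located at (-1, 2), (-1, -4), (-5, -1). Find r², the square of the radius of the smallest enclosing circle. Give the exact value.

9.765625

Call the three points A, B, C in the order given.
Side lengths²: AB² = 36, AC² = 25, BC² = 25.
Since AB² = 36 < 25 + 25 = 50, the triangle is acute, so the smallest enclosing circle is the circumcircle.
Circumcentre = (-1.875, -1), r² = 9.765625.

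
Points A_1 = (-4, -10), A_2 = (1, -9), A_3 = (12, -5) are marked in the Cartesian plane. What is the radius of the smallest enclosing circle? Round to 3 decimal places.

8.382

Side lengths²: A_1A_2² = 26, A_1A_3² = 281, A_2A_3² = 137.
Since A_1A_3² = 281 ≥ 137 + 26 = 163, the angle opposite A_1A_3 is not acute, so the smallest enclosing circle has A_1A_3 as diameter.
Centre = midpoint of A_1A_3 = (4, -7.5), r² = 281/4 = 70.25.
r = √(70.25) ≈ 8.382.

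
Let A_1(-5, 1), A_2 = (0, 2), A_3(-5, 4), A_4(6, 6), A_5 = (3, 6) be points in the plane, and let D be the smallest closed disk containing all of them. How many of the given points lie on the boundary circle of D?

2

The farthest pair is A_1–A_4 with squared distance 146. The circle on this segment as diameter has centre (0.5, 3.5) and r² = 146/4 = 36.5.
Check A_2: distance² to centre = 2.5 ≤ 36.5, so it lies inside.
All remaining points lie in this disk, and no smaller disk contains both endpoints, so this is the minimum enclosing circle.
The points at distance exactly r from the centre are A_1, A_4 — 2 points.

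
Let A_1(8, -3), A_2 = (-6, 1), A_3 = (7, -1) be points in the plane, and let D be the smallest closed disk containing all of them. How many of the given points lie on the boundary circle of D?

Side lengths²: A_1A_2² = 212, A_1A_3² = 5, A_2A_3² = 173.
Since A_1A_2² = 212 ≥ 173 + 5 = 178, the angle opposite A_1A_2 is not acute, so the smallest enclosing circle has A_1A_2 as diameter.
Centre = midpoint of A_1A_2 = (1, -1), r² = 212/4 = 53.
The points at distance exactly r from the centre are A_1, A_2 — 2 points.

2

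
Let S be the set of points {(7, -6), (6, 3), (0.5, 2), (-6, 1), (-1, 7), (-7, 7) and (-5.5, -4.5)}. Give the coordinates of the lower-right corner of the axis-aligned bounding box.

x-range [-7, 7], y-range [-6, 7].
The lower-right corner is (7, -6).

(7, -6)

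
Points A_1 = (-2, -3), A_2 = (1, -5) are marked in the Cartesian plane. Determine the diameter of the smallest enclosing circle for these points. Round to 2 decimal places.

3.61

The smallest circle enclosing two points has them as diameter endpoints.
Centre = midpoint = (-0.5, -4); r² = |A_1A_2|²/4 = 13/4 = 3.25.
Diameter = 2r = 2√(3.25) ≈ 3.61.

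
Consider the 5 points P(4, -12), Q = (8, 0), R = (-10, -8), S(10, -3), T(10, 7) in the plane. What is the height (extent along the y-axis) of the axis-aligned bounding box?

max y = 7, min y = -12, so height = 19.

19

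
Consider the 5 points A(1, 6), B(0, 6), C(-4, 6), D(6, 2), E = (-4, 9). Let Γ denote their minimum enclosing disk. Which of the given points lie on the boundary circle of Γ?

D, E

By Welzl's lemma the MEC is supported by two points (diametrically opposite) or three points (on a circumcircle).
The farthest pair is D–E with squared distance 149. The circle on this segment as diameter has centre (1, 5.5) and r² = 149/4 = 37.25.
Check A: distance² to centre = 0.25 ≤ 37.25, so it lies inside.
All remaining points lie in this disk, and no smaller disk contains both endpoints, so this is the minimum enclosing circle.
The points at distance exactly r from the centre are D, E — 2 points.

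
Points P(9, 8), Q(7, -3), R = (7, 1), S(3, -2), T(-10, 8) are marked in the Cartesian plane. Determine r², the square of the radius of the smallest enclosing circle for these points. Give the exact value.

25625/242

A smallest enclosing disk is always determined by at most three of the input points on its boundary.
The minimum enclosing circle is determined by three boundary points: P, Q, T.
Their circumcentre is (-0.5, 89/22) with r² = 25625/242.
The farthest remaining point R is at distance² 15857/242 ≤ 25625/242.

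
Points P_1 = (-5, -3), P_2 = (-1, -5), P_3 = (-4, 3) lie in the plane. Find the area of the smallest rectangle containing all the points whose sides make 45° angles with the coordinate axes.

38.5

In coordinates u = x + y, v = x − y the rectangle is axis-aligned; the map (x,y)→(u,v) scales areas by 2.
u-values: -8, -6, -1; range = -1 − (-8) = 7.
v-values: -2, 4, -7; range = 4 − (-7) = 11.
Area = (7 × 11) / 2 = 38.5.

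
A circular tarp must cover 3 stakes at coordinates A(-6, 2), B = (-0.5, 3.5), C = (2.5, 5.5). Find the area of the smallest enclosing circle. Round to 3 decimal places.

Side lengths²: AB² = 32.5, AC² = 84.5, BC² = 13.
Since AC² = 84.5 ≥ 32.5 + 13 = 45.5, the angle opposite AC is not acute, so the smallest enclosing circle has AC as diameter.
Centre = midpoint of AC = (-1.75, 3.75), r² = 84.5/4 = 21.125.
Area = π·r² = π·21.125 ≈ 66.366.

66.366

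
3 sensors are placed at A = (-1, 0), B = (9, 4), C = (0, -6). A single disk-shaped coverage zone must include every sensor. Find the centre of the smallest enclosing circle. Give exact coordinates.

Side lengths²: AB² = 116, AC² = 37, BC² = 181.
Since BC² = 181 ≥ 116 + 37 = 153, the angle opposite BC is not acute, so the smallest enclosing circle has BC as diameter.
Centre = midpoint of BC = (4.5, -1), r² = 181/4 = 45.25.
Centre = (4.5, -1).

(4.5, -1)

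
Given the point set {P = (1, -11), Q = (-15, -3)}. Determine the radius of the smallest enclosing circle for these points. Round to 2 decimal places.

The smallest circle enclosing two points has them as diameter endpoints.
Centre = midpoint = (-7, -7); r² = |PQ|²/4 = 320/4 = 80.
r = √80 ≈ 8.94.

8.94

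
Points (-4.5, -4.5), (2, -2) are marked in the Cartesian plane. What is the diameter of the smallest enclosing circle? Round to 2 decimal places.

6.96

The smallest circle enclosing two points has them as diameter endpoints.
Centre = midpoint = (-1.25, -3.25); r² = |(-4.5, -4.5)−(2, -2)|²/4 = 48.5/4 = 12.125.
Diameter = 2r = 2√(12.125) ≈ 6.96.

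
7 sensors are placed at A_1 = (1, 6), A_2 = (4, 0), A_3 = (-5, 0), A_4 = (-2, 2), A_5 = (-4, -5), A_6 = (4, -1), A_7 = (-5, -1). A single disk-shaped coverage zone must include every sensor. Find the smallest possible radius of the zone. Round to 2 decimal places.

6.04

The farthest pair is A_1–A_5 with squared distance 146. The circle on this segment as diameter has centre (-1.5, 0.5) and r² = 146/4 = 36.5.
Check A_2: distance² to centre = 30.5 ≤ 36.5, so it lies inside.
All remaining points lie in this disk, and no smaller disk contains both endpoints, so this is the minimum enclosing circle.
r = √(36.5) ≈ 6.04.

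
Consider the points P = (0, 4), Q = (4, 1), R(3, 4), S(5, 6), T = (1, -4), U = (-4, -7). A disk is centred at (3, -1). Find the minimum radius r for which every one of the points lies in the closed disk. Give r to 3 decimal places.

The required radius is the distance from (3, -1) to the farthest point.
Squared distances: 34, 5, 25, 53, 13, 85.
Maximum is 85, attained at U.
r = √85 ≈ 9.220.

9.220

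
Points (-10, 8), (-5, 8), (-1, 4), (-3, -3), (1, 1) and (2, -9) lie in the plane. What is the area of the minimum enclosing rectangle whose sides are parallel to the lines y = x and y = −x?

145

In coordinates u = x + y, v = x − y the rectangle is axis-aligned; the map (x,y)→(u,v) scales areas by 2.
u-values: -2, 3, 3, -6, 2, -7; range = 3 − (-7) = 10.
v-values: -18, -13, -5, 0, 0, 11; range = 11 − (-18) = 29.
Area = (10 × 29) / 2 = 145.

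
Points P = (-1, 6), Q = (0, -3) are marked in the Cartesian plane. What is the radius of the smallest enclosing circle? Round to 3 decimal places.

4.528

The smallest circle enclosing two points has them as diameter endpoints.
Centre = midpoint = (-0.5, 1.5); r² = |PQ|²/4 = 82/4 = 20.5.
r = √(20.5) ≈ 4.528.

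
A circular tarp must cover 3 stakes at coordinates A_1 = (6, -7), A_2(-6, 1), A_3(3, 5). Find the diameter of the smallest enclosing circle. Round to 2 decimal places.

Side lengths²: A_1A_2² = 208, A_1A_3² = 153, A_2A_3² = 97.
Since A_1A_2² = 208 < 153 + 97 = 250, the triangle is acute, so the smallest enclosing circle is the circumcircle.
Circumcentre = (0.7, -1.95), r² = 53.5925.
Diameter = 2r = 2√(53.5925) ≈ 14.64.

14.64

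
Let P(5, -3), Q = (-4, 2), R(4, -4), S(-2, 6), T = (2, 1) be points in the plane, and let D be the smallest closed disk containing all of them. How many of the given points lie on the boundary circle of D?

A smallest enclosing disk is always determined by at most three of the input points on its boundary.
The farthest pair is R–S with squared distance 136. The circle on this segment as diameter has centre (1, 1) and r² = 136/4 = 34.
Check P: distance² to centre = 32 ≤ 34, so it lies inside.
All remaining points lie in this disk, and no smaller disk contains both endpoints, so this is the minimum enclosing circle.
The points at distance exactly r from the centre are R, S — 2 points.

2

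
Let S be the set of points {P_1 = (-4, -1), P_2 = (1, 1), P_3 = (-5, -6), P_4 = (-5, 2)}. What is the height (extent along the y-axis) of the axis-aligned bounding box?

8

max y = 2, min y = -6, so height = 8.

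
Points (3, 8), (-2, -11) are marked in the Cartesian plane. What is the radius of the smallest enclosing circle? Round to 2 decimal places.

9.82

The smallest circle enclosing two points has them as diameter endpoints.
Centre = midpoint = (0.5, -1.5); r² = |(3, 8)−(-2, -11)|²/4 = 386/4 = 96.5.
r = √(96.5) ≈ 9.82.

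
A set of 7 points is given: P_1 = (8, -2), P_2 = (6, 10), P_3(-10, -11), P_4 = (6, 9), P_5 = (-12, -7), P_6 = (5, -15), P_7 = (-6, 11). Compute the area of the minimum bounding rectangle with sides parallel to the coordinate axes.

x ranges over [-12, 8], width 20.
y ranges over [-15, 11], height 26.
Area = 20 × 26 = 520.

520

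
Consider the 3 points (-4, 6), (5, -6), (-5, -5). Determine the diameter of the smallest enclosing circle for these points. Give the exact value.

15

Call the three points A, B, C in the order given.
Side lengths²: AB² = 225, AC² = 122, BC² = 101.
Since AB² = 225 ≥ 122 + 101 = 223, the angle opposite AB is not acute, so the smallest enclosing circle has AB as diameter.
Centre = midpoint of AB = (0.5, 0), r² = 225/4 = 56.25.
Diameter = 2r = 2√(56.25) = 15.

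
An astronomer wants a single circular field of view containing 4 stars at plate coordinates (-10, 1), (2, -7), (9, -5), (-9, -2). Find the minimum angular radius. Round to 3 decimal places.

9.962

A smallest enclosing disk is always determined by at most three of the input points on its boundary.
The farthest pair is (-10, 1)–(9, -5) with squared distance 397. The circle on this segment as diameter has centre (-0.5, -2) and r² = 397/4 = 99.25.
Check (2, -7): distance² to centre = 31.25 ≤ 99.25, so it lies inside.
All remaining points lie in this disk, and no smaller disk contains both endpoints, so this is the minimum enclosing circle.
r = √(99.25) ≈ 9.962.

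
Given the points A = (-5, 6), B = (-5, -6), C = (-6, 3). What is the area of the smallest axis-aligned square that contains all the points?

144

The bounding box has width 1 and height 12.
An axis-aligned square enclosing the set must have side ≥ max(width, height).
So the minimum side is max(1, 12) = 12.
Area = 12² = 144.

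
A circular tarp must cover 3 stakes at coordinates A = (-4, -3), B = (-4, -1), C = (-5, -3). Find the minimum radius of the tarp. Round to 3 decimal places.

1.118

Side lengths²: AB² = 4, AC² = 1, BC² = 5.
Since BC² = 5 ≥ 4 + 1 = 5, the angle opposite BC is not acute, so the smallest enclosing circle has BC as diameter.
Centre = midpoint of BC = (-4.5, -2), r² = 5/4 = 1.25.
r = √(1.25) ≈ 1.118.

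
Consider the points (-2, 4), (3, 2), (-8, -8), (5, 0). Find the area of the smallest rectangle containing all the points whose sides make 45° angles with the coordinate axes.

In coordinates u = x + y, v = x − y the rectangle is axis-aligned; the map (x,y)→(u,v) scales areas by 2.
u-values: 2, 5, -16, 5; range = 5 − (-16) = 21.
v-values: -6, 1, 0, 5; range = 5 − (-6) = 11.
Area = (21 × 11) / 2 = 115.5.

115.5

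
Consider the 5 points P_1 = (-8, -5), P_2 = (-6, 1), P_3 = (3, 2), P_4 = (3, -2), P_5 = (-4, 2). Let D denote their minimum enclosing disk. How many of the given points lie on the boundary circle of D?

2

By Welzl's lemma the MEC is supported by two points (diametrically opposite) or three points (on a circumcircle).
The farthest pair is P_1–P_3 with squared distance 170. The circle on this segment as diameter has centre (-2.5, -1.5) and r² = 170/4 = 42.5.
Check P_2: distance² to centre = 18.5 ≤ 42.5, so it lies inside.
All remaining points lie in this disk, and no smaller disk contains both endpoints, so this is the minimum enclosing circle.
The points at distance exactly r from the centre are P_1, P_3 — 2 points.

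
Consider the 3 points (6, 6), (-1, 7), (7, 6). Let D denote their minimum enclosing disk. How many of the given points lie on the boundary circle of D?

Call the three points A, B, C in the order given.
Side lengths²: AB² = 50, AC² = 1, BC² = 65.
Since BC² = 65 ≥ 50 + 1 = 51, the angle opposite BC is not acute, so the smallest enclosing circle has BC as diameter.
Centre = midpoint of BC = (3, 6.5), r² = 65/4 = 16.25.
The points at distance exactly r from the centre are (-1, 7), (7, 6) — 2 points.

2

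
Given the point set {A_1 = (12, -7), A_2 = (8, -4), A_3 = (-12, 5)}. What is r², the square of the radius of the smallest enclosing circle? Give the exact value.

Side lengths²: A_1A_2² = 25, A_1A_3² = 720, A_2A_3² = 481.
Since A_1A_3² = 720 ≥ 481 + 25 = 506, the angle opposite A_1A_3 is not acute, so the smallest enclosing circle has A_1A_3 as diameter.
Centre = midpoint of A_1A_3 = (0, -1), r² = 720/4 = 180.

180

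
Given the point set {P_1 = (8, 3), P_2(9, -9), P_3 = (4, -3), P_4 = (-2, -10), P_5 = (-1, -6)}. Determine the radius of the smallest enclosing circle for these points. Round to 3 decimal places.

The minimum enclosing circle of a finite set is fixed by two of the points (as a diameter) or three (as a circumcircle).
The farthest pair is P_1–P_4 with squared distance 269. The circle on this segment as diameter has centre (3, -3.5) and r² = 269/4 = 67.25.
Check P_2: distance² to centre = 66.25 ≤ 67.25, so it lies inside.
All remaining points lie in this disk, and no smaller disk contains both endpoints, so this is the minimum enclosing circle.
r = √(67.25) ≈ 8.201.

8.201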